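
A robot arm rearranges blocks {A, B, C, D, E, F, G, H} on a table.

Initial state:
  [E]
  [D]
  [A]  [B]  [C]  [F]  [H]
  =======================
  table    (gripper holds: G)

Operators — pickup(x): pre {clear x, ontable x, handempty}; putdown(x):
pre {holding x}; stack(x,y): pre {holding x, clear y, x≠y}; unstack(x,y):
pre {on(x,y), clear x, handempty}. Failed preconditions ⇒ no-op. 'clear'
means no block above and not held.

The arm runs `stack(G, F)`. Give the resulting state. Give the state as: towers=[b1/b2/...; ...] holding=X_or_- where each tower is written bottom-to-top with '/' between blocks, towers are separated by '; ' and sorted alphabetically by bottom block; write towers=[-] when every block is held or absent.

towers=[A/D/E; B; C; F/G; H] holding=-

before: towers=[A/D/E; B; C; F; H] holding=G
pre[stack(G, F)]: holding(G) yes, clear(F) yes, G≠F yes
all met → apply stack(G, F)
after:  towers=[A/D/E; B; C; F/G; H] holding=-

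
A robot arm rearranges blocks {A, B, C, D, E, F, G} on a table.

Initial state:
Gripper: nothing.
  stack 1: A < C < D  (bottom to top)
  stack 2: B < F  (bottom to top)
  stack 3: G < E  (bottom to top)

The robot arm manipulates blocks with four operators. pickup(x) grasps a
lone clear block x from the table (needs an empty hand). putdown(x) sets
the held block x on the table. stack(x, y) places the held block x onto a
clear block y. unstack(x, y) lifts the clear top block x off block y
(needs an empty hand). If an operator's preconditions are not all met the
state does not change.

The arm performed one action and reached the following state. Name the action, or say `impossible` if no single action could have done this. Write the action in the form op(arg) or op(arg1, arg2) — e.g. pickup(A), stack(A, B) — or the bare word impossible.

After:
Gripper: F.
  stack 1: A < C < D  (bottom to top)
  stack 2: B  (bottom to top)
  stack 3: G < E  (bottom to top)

target: towers=[A/C/D; B; G/E] holding=F
     unstack(F, B) → towers=[A/C/D; B; G/E] holding=F  ← match
     unstack(D, C) → towers=[A/C; B/F; G/E] holding=D
     unstack(E, G) → towers=[A/C/D; B/F; G] holding=E

unstack(F, B)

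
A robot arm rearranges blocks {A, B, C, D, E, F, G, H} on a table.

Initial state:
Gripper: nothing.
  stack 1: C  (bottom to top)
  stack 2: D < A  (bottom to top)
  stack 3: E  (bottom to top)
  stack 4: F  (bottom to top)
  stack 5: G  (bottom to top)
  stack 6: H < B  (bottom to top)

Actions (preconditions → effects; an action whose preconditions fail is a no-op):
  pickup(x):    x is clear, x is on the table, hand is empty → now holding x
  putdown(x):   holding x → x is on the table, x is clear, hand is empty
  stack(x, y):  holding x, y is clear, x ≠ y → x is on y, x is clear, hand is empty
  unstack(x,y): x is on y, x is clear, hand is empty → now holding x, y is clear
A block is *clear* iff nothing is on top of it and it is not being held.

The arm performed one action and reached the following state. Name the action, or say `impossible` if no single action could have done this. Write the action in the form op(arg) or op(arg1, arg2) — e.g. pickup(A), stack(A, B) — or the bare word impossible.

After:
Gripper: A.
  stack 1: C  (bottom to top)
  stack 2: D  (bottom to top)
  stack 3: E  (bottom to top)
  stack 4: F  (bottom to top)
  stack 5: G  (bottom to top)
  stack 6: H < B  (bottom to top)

target: towers=[C; D; E; F; G; H/B] holding=A
         pickup(G) → towers=[C; D/A; E; F; H/B] holding=G
     unstack(A, D) → towers=[C; D; E; F; G; H/B] holding=A  ← match
         pickup(E) → towers=[C; D/A; F; G; H/B] holding=E
     unstack(B, H) → towers=[C; D/A; E; F; G; H] holding=B
         pickup(F) → towers=[C; D/A; E; G; H/B] holding=F
         pickup(C) → towers=[D/A; E; F; G; H/B] holding=C

unstack(A, D)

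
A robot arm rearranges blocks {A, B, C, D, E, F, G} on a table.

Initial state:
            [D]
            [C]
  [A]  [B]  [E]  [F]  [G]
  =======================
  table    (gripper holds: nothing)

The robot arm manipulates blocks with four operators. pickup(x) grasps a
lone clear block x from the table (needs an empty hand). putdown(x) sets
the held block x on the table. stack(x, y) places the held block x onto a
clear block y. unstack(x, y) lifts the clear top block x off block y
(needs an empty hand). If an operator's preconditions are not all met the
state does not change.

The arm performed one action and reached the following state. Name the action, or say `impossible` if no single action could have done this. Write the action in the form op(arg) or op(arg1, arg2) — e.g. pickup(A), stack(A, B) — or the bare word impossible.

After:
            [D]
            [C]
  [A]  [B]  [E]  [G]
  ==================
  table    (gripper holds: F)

pickup(F)

target: towers=[A; B; E/C/D; G] holding=F
         pickup(B) → towers=[A; E/C/D; F; G] holding=B
         pickup(F) → towers=[A; B; E/C/D; G] holding=F  ← match
         pickup(G) → towers=[A; B; E/C/D; F] holding=G
     unstack(D, C) → towers=[A; B; E/C; F; G] holding=D
         pickup(A) → towers=[B; E/C/D; F; G] holding=A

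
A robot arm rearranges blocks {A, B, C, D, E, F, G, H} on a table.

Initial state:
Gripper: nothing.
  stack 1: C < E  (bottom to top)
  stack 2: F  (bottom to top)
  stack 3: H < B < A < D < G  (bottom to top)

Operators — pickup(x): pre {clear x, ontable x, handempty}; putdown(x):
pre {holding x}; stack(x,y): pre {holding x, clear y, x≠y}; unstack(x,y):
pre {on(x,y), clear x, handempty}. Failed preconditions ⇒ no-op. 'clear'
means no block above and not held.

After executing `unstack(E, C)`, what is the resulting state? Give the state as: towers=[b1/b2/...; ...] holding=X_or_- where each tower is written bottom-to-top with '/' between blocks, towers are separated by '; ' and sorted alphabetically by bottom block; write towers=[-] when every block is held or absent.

towers=[C; F; H/B/A/D/G] holding=E

before: towers=[C/E; F; H/B/A/D/G] holding=-
pre[unstack(E, C)]: on(E,C) ✓, clear(E) ✓, handempty ✓
all met → apply unstack(E, C)
after:  towers=[C; F; H/B/A/D/G] holding=E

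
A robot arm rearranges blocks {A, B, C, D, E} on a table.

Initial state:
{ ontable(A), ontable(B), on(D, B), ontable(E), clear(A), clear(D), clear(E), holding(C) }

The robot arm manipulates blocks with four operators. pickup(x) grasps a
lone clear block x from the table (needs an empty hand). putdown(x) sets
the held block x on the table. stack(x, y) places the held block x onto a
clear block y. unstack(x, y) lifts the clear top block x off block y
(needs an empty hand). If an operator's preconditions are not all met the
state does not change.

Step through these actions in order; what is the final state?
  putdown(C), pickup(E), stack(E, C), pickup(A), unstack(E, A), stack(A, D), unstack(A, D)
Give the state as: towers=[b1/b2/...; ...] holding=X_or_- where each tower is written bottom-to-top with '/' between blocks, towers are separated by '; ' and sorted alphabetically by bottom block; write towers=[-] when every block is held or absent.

towers=[B/D; C/E] holding=A

step 1 (putdown(C)): towers=[A; B/D; C; E] holding=-
step 2 (pickup(E)): towers=[A; B/D; C] holding=E
step 3 (stack(E, C)): towers=[A; B/D; C/E] holding=-
step 4 (pickup(A)): towers=[B/D; C/E] holding=A
step 5 (unstack(E, A)) [no-op]: towers=[B/D; C/E] holding=A
step 6 (stack(A, D)): towers=[B/D/A; C/E] holding=-
step 7 (unstack(A, D)): towers=[B/D; C/E] holding=A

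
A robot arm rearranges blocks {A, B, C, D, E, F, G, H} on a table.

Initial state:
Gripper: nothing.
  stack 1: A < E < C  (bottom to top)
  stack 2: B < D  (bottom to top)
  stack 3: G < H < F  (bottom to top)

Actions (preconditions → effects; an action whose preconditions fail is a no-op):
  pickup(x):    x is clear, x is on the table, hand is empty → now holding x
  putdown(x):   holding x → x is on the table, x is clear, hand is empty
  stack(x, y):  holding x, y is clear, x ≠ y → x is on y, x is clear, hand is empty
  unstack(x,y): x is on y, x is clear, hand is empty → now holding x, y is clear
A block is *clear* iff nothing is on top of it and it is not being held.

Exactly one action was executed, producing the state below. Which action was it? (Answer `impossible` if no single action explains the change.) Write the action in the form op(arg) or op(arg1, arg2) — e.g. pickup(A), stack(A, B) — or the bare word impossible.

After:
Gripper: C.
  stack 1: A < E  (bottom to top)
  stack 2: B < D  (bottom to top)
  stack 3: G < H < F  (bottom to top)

target: towers=[A/E; B/D; G/H/F] holding=C
     unstack(F, H) → towers=[A/E/C; B/D; G/H] holding=F
     unstack(D, B) → towers=[A/E/C; B; G/H/F] holding=D
     unstack(C, E) → towers=[A/E; B/D; G/H/F] holding=C  ← match

unstack(C, E)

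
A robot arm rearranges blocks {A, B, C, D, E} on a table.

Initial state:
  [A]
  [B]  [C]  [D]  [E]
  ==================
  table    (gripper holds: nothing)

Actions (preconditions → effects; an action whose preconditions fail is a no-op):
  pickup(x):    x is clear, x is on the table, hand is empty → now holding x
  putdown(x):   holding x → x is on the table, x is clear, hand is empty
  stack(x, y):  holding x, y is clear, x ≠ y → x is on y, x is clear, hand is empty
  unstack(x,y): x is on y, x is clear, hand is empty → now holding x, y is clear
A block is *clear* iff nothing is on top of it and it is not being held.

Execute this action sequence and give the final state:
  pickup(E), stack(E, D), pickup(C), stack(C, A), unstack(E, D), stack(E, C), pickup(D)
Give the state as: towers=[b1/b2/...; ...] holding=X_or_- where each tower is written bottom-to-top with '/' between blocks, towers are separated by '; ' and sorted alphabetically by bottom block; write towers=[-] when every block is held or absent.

towers=[B/A/C/E] holding=D

step 1 (pickup(E)): towers=[B/A; C; D] holding=E
step 2 (stack(E, D)): towers=[B/A; C; D/E] holding=-
step 3 (pickup(C)): towers=[B/A; D/E] holding=C
step 4 (stack(C, A)): towers=[B/A/C; D/E] holding=-
step 5 (unstack(E, D)): towers=[B/A/C; D] holding=E
step 6 (stack(E, C)): towers=[B/A/C/E; D] holding=-
step 7 (pickup(D)): towers=[B/A/C/E] holding=D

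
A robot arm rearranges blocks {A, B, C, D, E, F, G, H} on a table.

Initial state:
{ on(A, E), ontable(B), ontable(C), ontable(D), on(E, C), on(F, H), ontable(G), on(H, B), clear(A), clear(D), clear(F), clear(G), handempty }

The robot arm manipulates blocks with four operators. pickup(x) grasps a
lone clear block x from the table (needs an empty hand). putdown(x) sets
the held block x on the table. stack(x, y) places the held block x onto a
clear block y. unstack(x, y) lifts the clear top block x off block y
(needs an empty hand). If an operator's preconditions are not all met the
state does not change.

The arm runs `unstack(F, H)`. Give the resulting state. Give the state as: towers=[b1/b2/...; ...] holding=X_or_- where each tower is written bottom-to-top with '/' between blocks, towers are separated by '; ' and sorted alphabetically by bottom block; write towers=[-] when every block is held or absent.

before: towers=[B/H/F; C/E/A; D; G] holding=-
pre[unstack(F, H)]: on(F,H) yes, clear(F) yes, handempty yes
all met → apply unstack(F, H)
after:  towers=[B/H; C/E/A; D; G] holding=F

towers=[B/H; C/E/A; D; G] holding=F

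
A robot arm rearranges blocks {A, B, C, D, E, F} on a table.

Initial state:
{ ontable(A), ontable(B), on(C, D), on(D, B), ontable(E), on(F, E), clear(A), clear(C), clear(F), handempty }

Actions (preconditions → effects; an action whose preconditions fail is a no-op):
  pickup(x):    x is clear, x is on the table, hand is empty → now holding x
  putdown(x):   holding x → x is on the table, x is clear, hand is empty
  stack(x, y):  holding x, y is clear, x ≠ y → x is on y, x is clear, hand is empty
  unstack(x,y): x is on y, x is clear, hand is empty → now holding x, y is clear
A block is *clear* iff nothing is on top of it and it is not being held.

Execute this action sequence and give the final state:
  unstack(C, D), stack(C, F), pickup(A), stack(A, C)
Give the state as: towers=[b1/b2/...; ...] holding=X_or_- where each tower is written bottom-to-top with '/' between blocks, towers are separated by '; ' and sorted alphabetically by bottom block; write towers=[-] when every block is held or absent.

step 1 (unstack(C, D)): towers=[A; B/D; E/F] holding=C
step 2 (stack(C, F)): towers=[A; B/D; E/F/C] holding=-
step 3 (pickup(A)): towers=[B/D; E/F/C] holding=A
step 4 (stack(A, C)): towers=[B/D; E/F/C/A] holding=-

towers=[B/D; E/F/C/A] holding=-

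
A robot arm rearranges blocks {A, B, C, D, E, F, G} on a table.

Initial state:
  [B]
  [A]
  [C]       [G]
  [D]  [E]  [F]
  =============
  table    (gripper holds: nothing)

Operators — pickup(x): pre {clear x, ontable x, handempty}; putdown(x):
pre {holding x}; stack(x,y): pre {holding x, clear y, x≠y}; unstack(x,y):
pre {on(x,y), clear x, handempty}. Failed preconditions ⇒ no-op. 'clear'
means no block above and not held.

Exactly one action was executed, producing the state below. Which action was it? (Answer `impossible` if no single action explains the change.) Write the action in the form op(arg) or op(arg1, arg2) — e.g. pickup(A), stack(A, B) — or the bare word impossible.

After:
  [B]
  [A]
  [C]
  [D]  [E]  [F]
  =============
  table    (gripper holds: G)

target: towers=[D/C/A/B; E; F] holding=G
     unstack(B, A) → towers=[D/C/A; E; F/G] holding=B
     unstack(G, F) → towers=[D/C/A/B; E; F] holding=G  ← match
         pickup(E) → towers=[D/C/A/B; F/G] holding=E

unstack(G, F)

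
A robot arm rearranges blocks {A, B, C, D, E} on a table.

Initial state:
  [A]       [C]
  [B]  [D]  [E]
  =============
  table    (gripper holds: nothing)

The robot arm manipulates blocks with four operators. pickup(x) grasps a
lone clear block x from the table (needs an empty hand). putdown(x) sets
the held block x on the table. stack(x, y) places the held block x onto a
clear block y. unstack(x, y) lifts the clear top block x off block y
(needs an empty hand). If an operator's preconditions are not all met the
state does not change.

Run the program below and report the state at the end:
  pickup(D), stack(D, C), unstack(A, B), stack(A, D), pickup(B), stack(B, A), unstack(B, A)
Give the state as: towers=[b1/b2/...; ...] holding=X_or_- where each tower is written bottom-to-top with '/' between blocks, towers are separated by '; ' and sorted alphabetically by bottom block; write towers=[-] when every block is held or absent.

step 1 (pickup(D)): towers=[B/A; E/C] holding=D
step 2 (stack(D, C)): towers=[B/A; E/C/D] holding=-
step 3 (unstack(A, B)): towers=[B; E/C/D] holding=A
step 4 (stack(A, D)): towers=[B; E/C/D/A] holding=-
step 5 (pickup(B)): towers=[E/C/D/A] holding=B
step 6 (stack(B, A)): towers=[E/C/D/A/B] holding=-
step 7 (unstack(B, A)): towers=[E/C/D/A] holding=B

towers=[E/C/D/A] holding=B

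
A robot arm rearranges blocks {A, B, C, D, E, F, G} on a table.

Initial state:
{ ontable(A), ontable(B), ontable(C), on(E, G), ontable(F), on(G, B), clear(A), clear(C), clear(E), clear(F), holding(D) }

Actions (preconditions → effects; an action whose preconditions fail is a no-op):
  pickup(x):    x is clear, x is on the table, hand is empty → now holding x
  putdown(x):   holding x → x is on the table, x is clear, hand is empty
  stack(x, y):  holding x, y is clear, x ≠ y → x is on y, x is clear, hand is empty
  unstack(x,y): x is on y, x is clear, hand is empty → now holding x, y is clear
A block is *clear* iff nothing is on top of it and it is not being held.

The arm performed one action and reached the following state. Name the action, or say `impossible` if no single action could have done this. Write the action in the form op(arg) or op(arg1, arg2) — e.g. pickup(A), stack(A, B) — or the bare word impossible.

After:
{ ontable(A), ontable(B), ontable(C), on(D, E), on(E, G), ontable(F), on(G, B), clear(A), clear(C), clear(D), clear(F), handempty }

stack(D, E)

target: towers=[A; B/G/E/D; C; F] holding=-
        putdown(D) → towers=[A; B/G/E; C; D; F] holding=-
       stack(D, F) → towers=[A; B/G/E; C; F/D] holding=-
       stack(D, A) → towers=[A/D; B/G/E; C; F] holding=-
       stack(D, E) → towers=[A; B/G/E/D; C; F] holding=-  ← match
       stack(D, C) → towers=[A; B/G/E; C/D; F] holding=-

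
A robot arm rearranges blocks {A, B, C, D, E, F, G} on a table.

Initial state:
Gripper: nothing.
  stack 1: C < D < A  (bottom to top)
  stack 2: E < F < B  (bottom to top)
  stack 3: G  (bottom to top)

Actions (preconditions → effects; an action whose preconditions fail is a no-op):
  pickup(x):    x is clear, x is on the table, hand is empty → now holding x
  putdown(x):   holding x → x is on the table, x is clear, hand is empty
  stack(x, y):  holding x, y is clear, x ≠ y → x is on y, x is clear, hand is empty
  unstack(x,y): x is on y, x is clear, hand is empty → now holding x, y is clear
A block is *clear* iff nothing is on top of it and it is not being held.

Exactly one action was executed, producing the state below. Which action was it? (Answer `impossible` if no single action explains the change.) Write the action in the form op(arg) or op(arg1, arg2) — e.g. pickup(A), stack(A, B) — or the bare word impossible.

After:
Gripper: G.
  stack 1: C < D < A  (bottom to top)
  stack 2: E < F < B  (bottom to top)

pickup(G)

target: towers=[C/D/A; E/F/B] holding=G
     unstack(B, F) → towers=[C/D/A; E/F; G] holding=B
         pickup(G) → towers=[C/D/A; E/F/B] holding=G  ← match
     unstack(A, D) → towers=[C/D; E/F/B; G] holding=A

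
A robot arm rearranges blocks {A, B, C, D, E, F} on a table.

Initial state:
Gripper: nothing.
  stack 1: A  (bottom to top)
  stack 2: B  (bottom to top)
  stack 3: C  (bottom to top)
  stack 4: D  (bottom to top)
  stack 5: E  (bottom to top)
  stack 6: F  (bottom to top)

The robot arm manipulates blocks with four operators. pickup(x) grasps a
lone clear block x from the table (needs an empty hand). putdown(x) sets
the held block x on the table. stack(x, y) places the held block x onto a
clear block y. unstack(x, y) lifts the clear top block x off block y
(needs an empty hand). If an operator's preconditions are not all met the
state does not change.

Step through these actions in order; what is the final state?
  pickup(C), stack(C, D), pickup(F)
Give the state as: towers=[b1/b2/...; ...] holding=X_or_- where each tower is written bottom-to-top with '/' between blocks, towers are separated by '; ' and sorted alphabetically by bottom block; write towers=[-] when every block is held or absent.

step 1 (pickup(C)): towers=[A; B; D; E; F] holding=C
step 2 (stack(C, D)): towers=[A; B; D/C; E; F] holding=-
step 3 (pickup(F)): towers=[A; B; D/C; E] holding=F

towers=[A; B; D/C; E] holding=F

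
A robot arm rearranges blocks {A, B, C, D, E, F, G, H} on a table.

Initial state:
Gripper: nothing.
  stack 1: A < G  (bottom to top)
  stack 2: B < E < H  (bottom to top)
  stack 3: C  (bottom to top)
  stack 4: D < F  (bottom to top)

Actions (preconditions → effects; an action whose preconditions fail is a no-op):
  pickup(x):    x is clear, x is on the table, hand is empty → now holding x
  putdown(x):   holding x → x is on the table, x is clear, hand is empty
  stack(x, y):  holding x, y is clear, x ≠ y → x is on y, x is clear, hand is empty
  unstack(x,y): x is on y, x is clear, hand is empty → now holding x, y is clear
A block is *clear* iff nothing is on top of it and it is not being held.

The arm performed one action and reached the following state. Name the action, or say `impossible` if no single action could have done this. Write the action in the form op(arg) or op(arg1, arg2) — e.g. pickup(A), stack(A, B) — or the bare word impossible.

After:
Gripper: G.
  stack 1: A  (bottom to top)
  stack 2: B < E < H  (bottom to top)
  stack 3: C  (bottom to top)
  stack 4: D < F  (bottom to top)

target: towers=[A; B/E/H; C; D/F] holding=G
     unstack(G, A) → towers=[A; B/E/H; C; D/F] holding=G  ← match
     unstack(H, E) → towers=[A/G; B/E; C; D/F] holding=H
     unstack(F, D) → towers=[A/G; B/E/H; C; D] holding=F
         pickup(C) → towers=[A/G; B/E/H; D/F] holding=C

unstack(G, A)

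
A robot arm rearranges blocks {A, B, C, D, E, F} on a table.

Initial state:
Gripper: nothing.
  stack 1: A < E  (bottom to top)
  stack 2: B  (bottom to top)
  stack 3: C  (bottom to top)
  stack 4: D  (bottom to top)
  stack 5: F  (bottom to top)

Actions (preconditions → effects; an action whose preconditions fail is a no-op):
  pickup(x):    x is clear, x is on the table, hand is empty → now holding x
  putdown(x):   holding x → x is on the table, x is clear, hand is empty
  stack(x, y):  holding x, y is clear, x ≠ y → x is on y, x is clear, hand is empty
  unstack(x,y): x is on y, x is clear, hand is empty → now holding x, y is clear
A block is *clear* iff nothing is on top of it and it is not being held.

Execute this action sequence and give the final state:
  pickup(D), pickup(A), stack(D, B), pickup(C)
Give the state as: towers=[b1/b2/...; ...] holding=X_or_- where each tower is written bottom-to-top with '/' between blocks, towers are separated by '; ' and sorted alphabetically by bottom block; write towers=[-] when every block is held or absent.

towers=[A/E; B/D; F] holding=C

step 1 (pickup(D)): towers=[A/E; B; C; F] holding=D
step 2 (pickup(A)) [no-op]: towers=[A/E; B; C; F] holding=D
step 3 (stack(D, B)): towers=[A/E; B/D; C; F] holding=-
step 4 (pickup(C)): towers=[A/E; B/D; F] holding=C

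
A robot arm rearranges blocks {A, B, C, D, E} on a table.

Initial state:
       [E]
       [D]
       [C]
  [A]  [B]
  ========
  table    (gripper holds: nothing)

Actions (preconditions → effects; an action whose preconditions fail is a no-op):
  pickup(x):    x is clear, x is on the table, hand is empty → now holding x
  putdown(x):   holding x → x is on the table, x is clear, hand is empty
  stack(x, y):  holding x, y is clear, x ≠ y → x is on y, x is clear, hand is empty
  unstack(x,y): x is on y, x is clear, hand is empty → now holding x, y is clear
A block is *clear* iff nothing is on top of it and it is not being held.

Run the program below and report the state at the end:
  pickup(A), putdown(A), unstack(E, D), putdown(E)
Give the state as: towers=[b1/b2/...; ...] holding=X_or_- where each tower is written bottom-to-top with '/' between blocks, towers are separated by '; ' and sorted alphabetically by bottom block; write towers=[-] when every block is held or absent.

towers=[A; B/C/D; E] holding=-

step 1 (pickup(A)): towers=[B/C/D/E] holding=A
step 2 (putdown(A)): towers=[A; B/C/D/E] holding=-
step 3 (unstack(E, D)): towers=[A; B/C/D] holding=E
step 4 (putdown(E)): towers=[A; B/C/D; E] holding=-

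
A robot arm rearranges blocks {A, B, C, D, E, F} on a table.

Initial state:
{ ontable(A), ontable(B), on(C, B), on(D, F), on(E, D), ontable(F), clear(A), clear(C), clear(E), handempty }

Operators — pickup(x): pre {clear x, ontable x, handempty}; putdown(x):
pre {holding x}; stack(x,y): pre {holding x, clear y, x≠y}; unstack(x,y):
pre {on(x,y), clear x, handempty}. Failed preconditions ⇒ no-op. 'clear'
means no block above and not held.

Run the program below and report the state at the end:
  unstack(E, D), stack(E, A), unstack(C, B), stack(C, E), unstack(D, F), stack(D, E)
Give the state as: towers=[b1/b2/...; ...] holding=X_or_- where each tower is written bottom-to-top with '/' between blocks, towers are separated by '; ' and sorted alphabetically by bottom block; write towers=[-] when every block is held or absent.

towers=[A/E/C; B; F] holding=D

step 1 (unstack(E, D)): towers=[A; B/C; F/D] holding=E
step 2 (stack(E, A)): towers=[A/E; B/C; F/D] holding=-
step 3 (unstack(C, B)): towers=[A/E; B; F/D] holding=C
step 4 (stack(C, E)): towers=[A/E/C; B; F/D] holding=-
step 5 (unstack(D, F)): towers=[A/E/C; B; F] holding=D
step 6 (stack(D, E)) [no-op]: towers=[A/E/C; B; F] holding=D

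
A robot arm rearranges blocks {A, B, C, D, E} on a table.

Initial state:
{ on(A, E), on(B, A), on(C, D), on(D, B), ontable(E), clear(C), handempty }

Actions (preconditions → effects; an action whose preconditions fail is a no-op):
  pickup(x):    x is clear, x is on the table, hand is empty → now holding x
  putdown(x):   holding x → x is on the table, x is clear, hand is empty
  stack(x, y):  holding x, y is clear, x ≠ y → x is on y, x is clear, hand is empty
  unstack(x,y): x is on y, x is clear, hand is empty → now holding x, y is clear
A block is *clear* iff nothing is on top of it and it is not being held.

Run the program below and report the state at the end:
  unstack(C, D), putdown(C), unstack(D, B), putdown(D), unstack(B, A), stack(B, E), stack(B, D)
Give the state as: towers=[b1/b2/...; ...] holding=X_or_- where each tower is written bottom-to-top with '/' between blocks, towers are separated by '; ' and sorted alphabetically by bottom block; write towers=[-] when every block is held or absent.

step 1 (unstack(C, D)): towers=[E/A/B/D] holding=C
step 2 (putdown(C)): towers=[C; E/A/B/D] holding=-
step 3 (unstack(D, B)): towers=[C; E/A/B] holding=D
step 4 (putdown(D)): towers=[C; D; E/A/B] holding=-
step 5 (unstack(B, A)): towers=[C; D; E/A] holding=B
step 6 (stack(B, E)) [no-op]: towers=[C; D; E/A] holding=B
step 7 (stack(B, D)): towers=[C; D/B; E/A] holding=-

towers=[C; D/B; E/A] holding=-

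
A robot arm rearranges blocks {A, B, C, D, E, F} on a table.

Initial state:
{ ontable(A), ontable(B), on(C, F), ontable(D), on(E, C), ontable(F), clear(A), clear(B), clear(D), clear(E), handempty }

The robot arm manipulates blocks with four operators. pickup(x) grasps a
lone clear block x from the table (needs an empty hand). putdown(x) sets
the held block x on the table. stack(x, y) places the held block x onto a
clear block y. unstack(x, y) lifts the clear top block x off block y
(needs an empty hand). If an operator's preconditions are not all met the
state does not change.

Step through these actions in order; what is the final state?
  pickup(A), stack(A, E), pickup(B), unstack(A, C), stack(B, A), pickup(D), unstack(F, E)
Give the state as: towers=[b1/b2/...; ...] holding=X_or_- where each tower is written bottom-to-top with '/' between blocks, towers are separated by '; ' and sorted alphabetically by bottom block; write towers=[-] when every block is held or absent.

step 1 (pickup(A)): towers=[B; D; F/C/E] holding=A
step 2 (stack(A, E)): towers=[B; D; F/C/E/A] holding=-
step 3 (pickup(B)): towers=[D; F/C/E/A] holding=B
step 4 (unstack(A, C)) [no-op]: towers=[D; F/C/E/A] holding=B
step 5 (stack(B, A)): towers=[D; F/C/E/A/B] holding=-
step 6 (pickup(D)): towers=[F/C/E/A/B] holding=D
step 7 (unstack(F, E)) [no-op]: towers=[F/C/E/A/B] holding=D

towers=[F/C/E/A/B] holding=D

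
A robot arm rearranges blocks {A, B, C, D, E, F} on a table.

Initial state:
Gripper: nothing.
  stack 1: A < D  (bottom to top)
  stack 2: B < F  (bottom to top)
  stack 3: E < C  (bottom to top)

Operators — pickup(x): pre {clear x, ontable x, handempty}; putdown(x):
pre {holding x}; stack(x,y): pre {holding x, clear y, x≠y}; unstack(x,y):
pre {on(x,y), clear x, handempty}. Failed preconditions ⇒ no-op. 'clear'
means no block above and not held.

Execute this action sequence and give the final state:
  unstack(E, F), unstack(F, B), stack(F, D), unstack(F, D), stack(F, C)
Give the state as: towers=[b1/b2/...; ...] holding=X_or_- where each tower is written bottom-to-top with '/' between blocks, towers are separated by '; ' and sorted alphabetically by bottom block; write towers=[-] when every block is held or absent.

towers=[A/D; B; E/C/F] holding=-

step 1 (unstack(E, F)) [no-op]: towers=[A/D; B/F; E/C] holding=-
step 2 (unstack(F, B)): towers=[A/D; B; E/C] holding=F
step 3 (stack(F, D)): towers=[A/D/F; B; E/C] holding=-
step 4 (unstack(F, D)): towers=[A/D; B; E/C] holding=F
step 5 (stack(F, C)): towers=[A/D; B; E/C/F] holding=-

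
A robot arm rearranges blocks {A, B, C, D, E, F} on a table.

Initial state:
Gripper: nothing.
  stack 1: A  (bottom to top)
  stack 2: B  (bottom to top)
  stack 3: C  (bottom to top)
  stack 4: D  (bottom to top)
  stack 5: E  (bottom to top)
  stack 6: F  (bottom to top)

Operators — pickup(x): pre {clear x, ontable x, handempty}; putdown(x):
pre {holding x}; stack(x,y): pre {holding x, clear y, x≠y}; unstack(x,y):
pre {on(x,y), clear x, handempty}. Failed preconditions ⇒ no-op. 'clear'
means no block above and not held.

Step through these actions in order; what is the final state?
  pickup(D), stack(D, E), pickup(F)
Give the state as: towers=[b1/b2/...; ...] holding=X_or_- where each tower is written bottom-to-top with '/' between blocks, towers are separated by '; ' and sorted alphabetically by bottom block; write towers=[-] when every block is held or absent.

step 1 (pickup(D)): towers=[A; B; C; E; F] holding=D
step 2 (stack(D, E)): towers=[A; B; C; E/D; F] holding=-
step 3 (pickup(F)): towers=[A; B; C; E/D] holding=F

towers=[A; B; C; E/D] holding=F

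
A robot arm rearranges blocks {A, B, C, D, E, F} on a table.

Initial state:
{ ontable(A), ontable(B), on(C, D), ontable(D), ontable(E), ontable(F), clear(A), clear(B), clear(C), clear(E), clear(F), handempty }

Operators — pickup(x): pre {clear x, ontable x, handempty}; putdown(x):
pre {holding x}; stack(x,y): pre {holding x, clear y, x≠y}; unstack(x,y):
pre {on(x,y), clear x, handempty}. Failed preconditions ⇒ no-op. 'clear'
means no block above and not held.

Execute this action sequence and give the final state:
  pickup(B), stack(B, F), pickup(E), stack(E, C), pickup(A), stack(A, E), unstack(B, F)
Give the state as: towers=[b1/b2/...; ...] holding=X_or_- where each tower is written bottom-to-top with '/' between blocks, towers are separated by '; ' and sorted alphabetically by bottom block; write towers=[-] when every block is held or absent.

towers=[D/C/E/A; F] holding=B

step 1 (pickup(B)): towers=[A; D/C; E; F] holding=B
step 2 (stack(B, F)): towers=[A; D/C; E; F/B] holding=-
step 3 (pickup(E)): towers=[A; D/C; F/B] holding=E
step 4 (stack(E, C)): towers=[A; D/C/E; F/B] holding=-
step 5 (pickup(A)): towers=[D/C/E; F/B] holding=A
step 6 (stack(A, E)): towers=[D/C/E/A; F/B] holding=-
step 7 (unstack(B, F)): towers=[D/C/E/A; F] holding=B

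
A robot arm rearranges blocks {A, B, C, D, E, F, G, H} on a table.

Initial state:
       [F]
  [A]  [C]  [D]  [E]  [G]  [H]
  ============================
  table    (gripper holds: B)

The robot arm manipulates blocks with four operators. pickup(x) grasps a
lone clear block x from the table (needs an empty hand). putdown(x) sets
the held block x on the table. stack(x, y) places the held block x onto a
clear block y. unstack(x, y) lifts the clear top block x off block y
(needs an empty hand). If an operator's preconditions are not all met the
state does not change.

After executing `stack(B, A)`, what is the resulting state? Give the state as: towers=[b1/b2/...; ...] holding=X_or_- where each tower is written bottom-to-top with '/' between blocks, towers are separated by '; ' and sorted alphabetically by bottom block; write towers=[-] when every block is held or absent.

towers=[A/B; C/F; D; E; G; H] holding=-

before: towers=[A; C/F; D; E; G; H] holding=B
pre[stack(B, A)]: holding(B) ✓, clear(A) ✓, B≠A ✓
all met → apply stack(B, A)
after:  towers=[A/B; C/F; D; E; G; H] holding=-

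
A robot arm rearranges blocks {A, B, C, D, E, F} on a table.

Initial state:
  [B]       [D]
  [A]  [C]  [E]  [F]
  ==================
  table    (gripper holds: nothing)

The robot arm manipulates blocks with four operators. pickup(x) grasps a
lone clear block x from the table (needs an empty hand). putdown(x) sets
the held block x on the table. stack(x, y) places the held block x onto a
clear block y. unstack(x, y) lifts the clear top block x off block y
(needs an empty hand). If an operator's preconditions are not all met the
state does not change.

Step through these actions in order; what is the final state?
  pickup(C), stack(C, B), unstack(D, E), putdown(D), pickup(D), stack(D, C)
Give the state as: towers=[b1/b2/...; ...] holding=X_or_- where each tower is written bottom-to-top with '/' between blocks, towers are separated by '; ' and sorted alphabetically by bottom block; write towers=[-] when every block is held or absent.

towers=[A/B/C/D; E; F] holding=-

step 1 (pickup(C)): towers=[A/B; E/D; F] holding=C
step 2 (stack(C, B)): towers=[A/B/C; E/D; F] holding=-
step 3 (unstack(D, E)): towers=[A/B/C; E; F] holding=D
step 4 (putdown(D)): towers=[A/B/C; D; E; F] holding=-
step 5 (pickup(D)): towers=[A/B/C; E; F] holding=D
step 6 (stack(D, C)): towers=[A/B/C/D; E; F] holding=-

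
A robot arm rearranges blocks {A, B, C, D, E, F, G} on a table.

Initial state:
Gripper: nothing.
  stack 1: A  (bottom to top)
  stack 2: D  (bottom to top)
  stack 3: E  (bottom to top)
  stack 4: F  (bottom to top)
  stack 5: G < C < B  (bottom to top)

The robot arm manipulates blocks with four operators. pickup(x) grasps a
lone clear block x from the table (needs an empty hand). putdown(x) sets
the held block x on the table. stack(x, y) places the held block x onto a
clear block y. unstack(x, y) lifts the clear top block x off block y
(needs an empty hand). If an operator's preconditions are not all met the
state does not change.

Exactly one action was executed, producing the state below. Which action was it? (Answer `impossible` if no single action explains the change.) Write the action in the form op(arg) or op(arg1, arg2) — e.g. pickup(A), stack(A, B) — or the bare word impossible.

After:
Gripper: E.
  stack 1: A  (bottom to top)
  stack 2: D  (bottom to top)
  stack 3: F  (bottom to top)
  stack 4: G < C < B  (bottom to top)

target: towers=[A; D; F; G/C/B] holding=E
     unstack(B, C) → towers=[A; D; E; F; G/C] holding=B
         pickup(F) → towers=[A; D; E; G/C/B] holding=F
         pickup(D) → towers=[A; E; F; G/C/B] holding=D
         pickup(A) → towers=[D; E; F; G/C/B] holding=A
         pickup(E) → towers=[A; D; F; G/C/B] holding=E  ← match

pickup(E)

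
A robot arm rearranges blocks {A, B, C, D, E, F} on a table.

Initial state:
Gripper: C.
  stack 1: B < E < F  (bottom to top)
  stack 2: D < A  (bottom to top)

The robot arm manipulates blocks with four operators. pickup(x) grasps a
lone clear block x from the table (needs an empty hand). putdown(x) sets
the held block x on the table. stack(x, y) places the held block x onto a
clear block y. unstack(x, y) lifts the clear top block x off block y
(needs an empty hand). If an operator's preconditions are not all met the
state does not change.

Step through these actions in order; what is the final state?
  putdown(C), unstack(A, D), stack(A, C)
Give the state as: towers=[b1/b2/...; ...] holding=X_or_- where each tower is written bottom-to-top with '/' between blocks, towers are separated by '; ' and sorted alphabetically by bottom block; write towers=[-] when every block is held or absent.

towers=[B/E/F; C/A; D] holding=-

step 1 (putdown(C)): towers=[B/E/F; C; D/A] holding=-
step 2 (unstack(A, D)): towers=[B/E/F; C; D] holding=A
step 3 (stack(A, C)): towers=[B/E/F; C/A; D] holding=-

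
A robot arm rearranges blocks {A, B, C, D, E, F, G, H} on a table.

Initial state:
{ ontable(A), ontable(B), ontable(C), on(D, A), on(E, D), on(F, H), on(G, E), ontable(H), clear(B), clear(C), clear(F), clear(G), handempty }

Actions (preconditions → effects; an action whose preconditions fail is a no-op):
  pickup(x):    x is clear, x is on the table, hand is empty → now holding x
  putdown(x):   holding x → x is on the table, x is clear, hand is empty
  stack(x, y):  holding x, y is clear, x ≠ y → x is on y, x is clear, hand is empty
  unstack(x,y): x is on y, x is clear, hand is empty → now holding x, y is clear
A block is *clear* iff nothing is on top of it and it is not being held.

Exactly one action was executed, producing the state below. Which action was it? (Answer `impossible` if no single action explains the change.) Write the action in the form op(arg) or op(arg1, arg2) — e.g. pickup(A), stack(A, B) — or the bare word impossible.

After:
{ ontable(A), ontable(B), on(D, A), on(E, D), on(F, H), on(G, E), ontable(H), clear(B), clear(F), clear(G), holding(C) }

target: towers=[A/D/E/G; B; H/F] holding=C
     unstack(G, E) → towers=[A/D/E; B; C; H/F] holding=G
         pickup(B) → towers=[A/D/E/G; C; H/F] holding=B
     unstack(F, H) → towers=[A/D/E/G; B; C; H] holding=F
         pickup(C) → towers=[A/D/E/G; B; H/F] holding=C  ← match

pickup(C)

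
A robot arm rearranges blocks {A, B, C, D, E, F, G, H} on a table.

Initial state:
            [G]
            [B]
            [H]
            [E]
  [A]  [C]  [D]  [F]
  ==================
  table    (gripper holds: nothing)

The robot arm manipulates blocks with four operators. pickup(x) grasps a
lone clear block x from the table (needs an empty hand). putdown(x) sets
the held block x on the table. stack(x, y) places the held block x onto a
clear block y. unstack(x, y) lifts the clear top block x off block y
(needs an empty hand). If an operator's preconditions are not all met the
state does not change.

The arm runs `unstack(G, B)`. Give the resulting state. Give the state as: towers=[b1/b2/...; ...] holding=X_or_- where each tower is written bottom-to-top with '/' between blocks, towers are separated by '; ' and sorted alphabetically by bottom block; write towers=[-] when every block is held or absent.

towers=[A; C; D/E/H/B; F] holding=G

before: towers=[A; C; D/E/H/B/G; F] holding=-
pre[unstack(G, B)]: on(G,B) ok, clear(G) ok, handempty ok
all met → apply unstack(G, B)
after:  towers=[A; C; D/E/H/B; F] holding=G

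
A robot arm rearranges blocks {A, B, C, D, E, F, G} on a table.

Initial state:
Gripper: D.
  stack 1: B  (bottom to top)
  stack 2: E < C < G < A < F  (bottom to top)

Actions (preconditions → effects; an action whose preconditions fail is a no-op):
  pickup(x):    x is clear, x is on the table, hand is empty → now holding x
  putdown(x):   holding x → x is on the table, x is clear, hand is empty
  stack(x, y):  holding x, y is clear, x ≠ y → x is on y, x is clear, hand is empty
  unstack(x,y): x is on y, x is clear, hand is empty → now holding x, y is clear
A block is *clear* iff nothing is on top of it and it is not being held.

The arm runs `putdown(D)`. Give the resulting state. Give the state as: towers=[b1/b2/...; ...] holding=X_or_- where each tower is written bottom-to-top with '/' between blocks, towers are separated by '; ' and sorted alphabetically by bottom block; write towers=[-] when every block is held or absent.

before: towers=[B; E/C/G/A/F] holding=D
pre[putdown(D)]: holding(D) ✓
all met → apply putdown(D)
after:  towers=[B; D; E/C/G/A/F] holding=-

towers=[B; D; E/C/G/A/F] holding=-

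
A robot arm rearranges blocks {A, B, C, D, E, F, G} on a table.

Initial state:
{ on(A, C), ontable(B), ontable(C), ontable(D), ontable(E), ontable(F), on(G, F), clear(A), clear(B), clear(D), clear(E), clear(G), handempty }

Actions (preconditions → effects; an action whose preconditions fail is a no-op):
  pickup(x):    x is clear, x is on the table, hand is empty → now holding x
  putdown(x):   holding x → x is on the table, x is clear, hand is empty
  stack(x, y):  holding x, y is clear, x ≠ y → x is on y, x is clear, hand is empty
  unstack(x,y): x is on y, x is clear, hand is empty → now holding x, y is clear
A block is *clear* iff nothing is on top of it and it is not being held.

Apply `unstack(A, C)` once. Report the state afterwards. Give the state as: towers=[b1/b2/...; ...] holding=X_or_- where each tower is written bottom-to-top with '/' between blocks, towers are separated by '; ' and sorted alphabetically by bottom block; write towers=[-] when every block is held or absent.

towers=[B; C; D; E; F/G] holding=A

before: towers=[B; C/A; D; E; F/G] holding=-
pre[unstack(A, C)]: on(A,C) yes, clear(A) yes, handempty yes
all met → apply unstack(A, C)
after:  towers=[B; C; D; E; F/G] holding=A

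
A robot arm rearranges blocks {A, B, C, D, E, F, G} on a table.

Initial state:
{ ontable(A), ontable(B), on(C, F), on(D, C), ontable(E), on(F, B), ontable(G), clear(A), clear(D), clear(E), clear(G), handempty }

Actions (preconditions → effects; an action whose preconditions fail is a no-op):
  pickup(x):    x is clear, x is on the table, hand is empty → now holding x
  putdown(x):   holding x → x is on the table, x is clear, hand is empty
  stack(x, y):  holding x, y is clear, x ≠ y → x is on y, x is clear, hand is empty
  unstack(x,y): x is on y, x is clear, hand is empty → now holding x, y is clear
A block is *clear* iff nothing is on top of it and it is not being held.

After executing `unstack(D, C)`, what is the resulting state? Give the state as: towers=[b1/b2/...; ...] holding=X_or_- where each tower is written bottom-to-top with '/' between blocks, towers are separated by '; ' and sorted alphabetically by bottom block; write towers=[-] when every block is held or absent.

towers=[A; B/F/C; E; G] holding=D

before: towers=[A; B/F/C/D; E; G] holding=-
pre[unstack(D, C)]: on(D,C) yes, clear(D) yes, handempty yes
all met → apply unstack(D, C)
after:  towers=[A; B/F/C; E; G] holding=D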